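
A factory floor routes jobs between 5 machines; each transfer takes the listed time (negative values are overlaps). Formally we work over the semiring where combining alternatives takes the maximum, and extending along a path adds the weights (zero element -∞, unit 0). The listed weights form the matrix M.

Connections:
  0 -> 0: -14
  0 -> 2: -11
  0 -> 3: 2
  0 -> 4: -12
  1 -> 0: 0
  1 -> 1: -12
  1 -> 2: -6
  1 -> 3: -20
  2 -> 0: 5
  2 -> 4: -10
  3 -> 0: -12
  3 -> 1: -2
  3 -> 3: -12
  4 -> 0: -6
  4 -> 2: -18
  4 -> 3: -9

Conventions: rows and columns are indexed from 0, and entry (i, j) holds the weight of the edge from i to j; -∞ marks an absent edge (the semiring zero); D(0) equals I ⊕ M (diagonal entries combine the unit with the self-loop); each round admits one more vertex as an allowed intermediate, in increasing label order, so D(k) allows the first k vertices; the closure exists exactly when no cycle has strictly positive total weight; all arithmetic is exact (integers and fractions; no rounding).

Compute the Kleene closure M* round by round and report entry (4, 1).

D(0):
  [0, -∞, -11, 2, -12]
  [0, 0, -6, -20, -∞]
  [5, -∞, 0, -∞, -10]
  [-12, -2, -∞, 0, -∞]
  [-6, -∞, -18, -9, 0]
D(1):
  [0, -∞, -11, 2, -12]
  [0, 0, -6, 2, -12]
  [5, -∞, 0, 7, -7]
  [-12, -2, -23, 0, -24]
  [-6, -∞, -17, -4, 0]
D(2):
  [0, -∞, -11, 2, -12]
  [0, 0, -6, 2, -12]
  [5, -∞, 0, 7, -7]
  [-2, -2, -8, 0, -14]
  [-6, -∞, -17, -4, 0]
D(3):
  [0, -∞, -11, 2, -12]
  [0, 0, -6, 2, -12]
  [5, -∞, 0, 7, -7]
  [-2, -2, -8, 0, -14]
  [-6, -∞, -17, -4, 0]
D(4):
  [0, 0, -6, 2, -12]
  [0, 0, -6, 2, -12]
  [5, 5, 0, 7, -7]
  [-2, -2, -8, 0, -14]
  [-6, -6, -12, -4, 0]
D(5):
  [0, 0, -6, 2, -12]
  [0, 0, -6, 2, -12]
  [5, 5, 0, 7, -7]
  [-2, -2, -8, 0, -14]
  [-6, -6, -12, -4, 0]
Answer: M*[4][1] = -6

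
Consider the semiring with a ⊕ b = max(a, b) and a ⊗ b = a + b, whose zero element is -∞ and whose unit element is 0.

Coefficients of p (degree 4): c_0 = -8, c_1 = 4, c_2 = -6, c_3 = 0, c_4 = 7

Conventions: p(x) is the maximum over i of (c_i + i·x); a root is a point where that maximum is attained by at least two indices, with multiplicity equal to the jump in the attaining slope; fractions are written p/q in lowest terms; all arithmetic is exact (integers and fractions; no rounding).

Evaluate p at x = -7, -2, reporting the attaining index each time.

p(-7) = max(-8+0·(-7)=-8, 4+1·(-7)=-3, -6+2·(-7)=-20, 0+3·(-7)=-21, 7+4·(-7)=-21) = -3 (attained by i=1)
p(-2) = max(-8+0·(-2)=-8, 4+1·(-2)=2, -6+2·(-2)=-10, 0+3·(-2)=-6, 7+4·(-2)=-1) = 2 (attained by i=1)
Answer: p(-7) = -3; p(-2) = 2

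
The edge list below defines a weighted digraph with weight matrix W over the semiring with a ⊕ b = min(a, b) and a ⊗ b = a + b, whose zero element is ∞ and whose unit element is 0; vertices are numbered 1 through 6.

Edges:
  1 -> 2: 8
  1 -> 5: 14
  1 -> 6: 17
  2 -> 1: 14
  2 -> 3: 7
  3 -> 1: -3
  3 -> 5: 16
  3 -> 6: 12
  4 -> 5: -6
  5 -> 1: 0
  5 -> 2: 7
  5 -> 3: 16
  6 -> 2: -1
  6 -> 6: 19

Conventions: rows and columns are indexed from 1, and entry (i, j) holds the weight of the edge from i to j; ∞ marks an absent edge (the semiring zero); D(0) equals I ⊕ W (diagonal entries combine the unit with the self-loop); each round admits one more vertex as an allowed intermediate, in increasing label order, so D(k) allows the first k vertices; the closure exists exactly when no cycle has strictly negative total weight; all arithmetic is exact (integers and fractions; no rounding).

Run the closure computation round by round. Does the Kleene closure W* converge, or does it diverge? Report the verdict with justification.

D(0):
  [0, 8, ∞, ∞, 14, 17]
  [14, 0, 7, ∞, ∞, ∞]
  [-3, ∞, 0, ∞, 16, 12]
  [∞, ∞, ∞, 0, -6, ∞]
  [0, 7, 16, ∞, 0, ∞]
  [∞, -1, ∞, ∞, ∞, 0]
D(1):
  [0, 8, ∞, ∞, 14, 17]
  [14, 0, 7, ∞, 28, 31]
  [-3, 5, 0, ∞, 11, 12]
  [∞, ∞, ∞, 0, -6, ∞]
  [0, 7, 16, ∞, 0, 17]
  [∞, -1, ∞, ∞, ∞, 0]
D(2):
  [0, 8, 15, ∞, 14, 17]
  [14, 0, 7, ∞, 28, 31]
  [-3, 5, 0, ∞, 11, 12]
  [∞, ∞, ∞, 0, -6, ∞]
  [0, 7, 14, ∞, 0, 17]
  [13, -1, 6, ∞, 27, 0]
D(3):
  [0, 8, 15, ∞, 14, 17]
  [4, 0, 7, ∞, 18, 19]
  [-3, 5, 0, ∞, 11, 12]
  [∞, ∞, ∞, 0, -6, ∞]
  [0, 7, 14, ∞, 0, 17]
  [3, -1, 6, ∞, 17, 0]
D(4):
  [0, 8, 15, ∞, 14, 17]
  [4, 0, 7, ∞, 18, 19]
  [-3, 5, 0, ∞, 11, 12]
  [∞, ∞, ∞, 0, -6, ∞]
  [0, 7, 14, ∞, 0, 17]
  [3, -1, 6, ∞, 17, 0]
D(5):
  [0, 8, 15, ∞, 14, 17]
  [4, 0, 7, ∞, 18, 19]
  [-3, 5, 0, ∞, 11, 12]
  [-6, 1, 8, 0, -6, 11]
  [0, 7, 14, ∞, 0, 17]
  [3, -1, 6, ∞, 17, 0]
D(6):
  [0, 8, 15, ∞, 14, 17]
  [4, 0, 7, ∞, 18, 19]
  [-3, 5, 0, ∞, 11, 12]
  [-6, 1, 8, 0, -6, 11]
  [0, 7, 14, ∞, 0, 17]
  [3, -1, 6, ∞, 17, 0]
Key observation: every diagonal entry stays at the unit through all rounds, so no improving cycle exists.
Answer: CONVERGES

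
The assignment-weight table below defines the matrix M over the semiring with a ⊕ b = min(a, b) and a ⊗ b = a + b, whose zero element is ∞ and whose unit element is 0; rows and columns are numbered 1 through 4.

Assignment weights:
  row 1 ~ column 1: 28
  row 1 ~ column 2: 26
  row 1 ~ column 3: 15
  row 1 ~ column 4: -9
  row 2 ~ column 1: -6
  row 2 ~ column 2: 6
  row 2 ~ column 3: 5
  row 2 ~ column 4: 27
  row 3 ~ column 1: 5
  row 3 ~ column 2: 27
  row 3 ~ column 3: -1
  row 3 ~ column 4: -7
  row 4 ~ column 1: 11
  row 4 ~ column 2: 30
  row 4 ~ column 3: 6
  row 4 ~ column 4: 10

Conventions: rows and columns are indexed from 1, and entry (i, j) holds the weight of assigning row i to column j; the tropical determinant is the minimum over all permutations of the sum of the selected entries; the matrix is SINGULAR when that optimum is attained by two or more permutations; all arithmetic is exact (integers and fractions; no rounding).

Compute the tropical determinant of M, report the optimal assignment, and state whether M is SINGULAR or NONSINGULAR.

σ = (1, 2, 3, 4): 28 + 6 + (-1) + 10 = 43
σ = (1, 2, 4, 3): 28 + 6 + (-7) + 6 = 33
σ = (1, 3, 2, 4): 28 + 5 + 27 + 10 = 70
σ = (1, 3, 4, 2): 28 + 5 + (-7) + 30 = 56
σ = (1, 4, 2, 3): 28 + 27 + 27 + 6 = 88
σ = (1, 4, 3, 2): 28 + 27 + (-1) + 30 = 84
σ = (2, 1, 3, 4): 26 + (-6) + (-1) + 10 = 29
σ = (2, 1, 4, 3): 26 + (-6) + (-7) + 6 = 19
σ = (2, 3, 1, 4): 26 + 5 + 5 + 10 = 46
σ = (2, 3, 4, 1): 26 + 5 + (-7) + 11 = 35
σ = (2, 4, 1, 3): 26 + 27 + 5 + 6 = 64
σ = (2, 4, 3, 1): 26 + 27 + (-1) + 11 = 63
σ = (3, 1, 2, 4): 15 + (-6) + 27 + 10 = 46
σ = (3, 1, 4, 2): 15 + (-6) + (-7) + 30 = 32
σ = (3, 2, 1, 4): 15 + 6 + 5 + 10 = 36
σ = (3, 2, 4, 1): 15 + 6 + (-7) + 11 = 25
σ = (3, 4, 1, 2): 15 + 27 + 5 + 30 = 77
σ = (3, 4, 2, 1): 15 + 27 + 27 + 11 = 80
σ = (4, 1, 2, 3): (-9) + (-6) + 27 + 6 = 18
σ = (4, 1, 3, 2): (-9) + (-6) + (-1) + 30 = 14
σ = (4, 2, 1, 3): (-9) + 6 + 5 + 6 = 8
σ = (4, 2, 3, 1): (-9) + 6 + (-1) + 11 = 7
σ = (4, 3, 1, 2): (-9) + 5 + 5 + 30 = 31
σ = (4, 3, 2, 1): (-9) + 5 + 27 + 11 = 34
Optimal value attained by: σ = (4, 2, 3, 1).
Answer: det⊕(M) = 7; verdict: NONSINGULAR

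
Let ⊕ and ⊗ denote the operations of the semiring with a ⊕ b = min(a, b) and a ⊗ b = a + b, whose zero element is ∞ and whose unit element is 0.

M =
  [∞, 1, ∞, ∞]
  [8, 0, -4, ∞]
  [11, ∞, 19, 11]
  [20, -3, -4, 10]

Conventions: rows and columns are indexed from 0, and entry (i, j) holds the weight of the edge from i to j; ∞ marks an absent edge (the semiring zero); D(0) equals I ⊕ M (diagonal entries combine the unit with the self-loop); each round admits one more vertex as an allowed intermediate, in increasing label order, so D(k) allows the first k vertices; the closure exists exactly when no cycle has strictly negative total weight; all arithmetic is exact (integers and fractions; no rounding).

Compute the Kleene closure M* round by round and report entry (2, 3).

D(0):
  [0, 1, ∞, ∞]
  [8, 0, -4, ∞]
  [11, ∞, 0, 11]
  [20, -3, -4, 0]
D(1):
  [0, 1, ∞, ∞]
  [8, 0, -4, ∞]
  [11, 12, 0, 11]
  [20, -3, -4, 0]
D(2):
  [0, 1, -3, ∞]
  [8, 0, -4, ∞]
  [11, 12, 0, 11]
  [5, -3, -7, 0]
D(3):
  [0, 1, -3, 8]
  [7, 0, -4, 7]
  [11, 12, 0, 11]
  [4, -3, -7, 0]
D(4):
  [0, 1, -3, 8]
  [7, 0, -4, 7]
  [11, 8, 0, 11]
  [4, -3, -7, 0]
Answer: M*[2][3] = 11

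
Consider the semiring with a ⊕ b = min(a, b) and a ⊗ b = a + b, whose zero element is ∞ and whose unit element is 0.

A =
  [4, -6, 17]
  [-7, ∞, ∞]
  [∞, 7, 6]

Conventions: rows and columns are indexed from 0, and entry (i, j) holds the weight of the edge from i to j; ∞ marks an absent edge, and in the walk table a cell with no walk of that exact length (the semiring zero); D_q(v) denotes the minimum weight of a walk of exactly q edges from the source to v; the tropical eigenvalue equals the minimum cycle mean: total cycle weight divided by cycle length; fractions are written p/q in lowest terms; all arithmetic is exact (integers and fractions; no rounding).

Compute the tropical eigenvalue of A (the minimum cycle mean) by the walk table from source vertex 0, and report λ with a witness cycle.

q=0: [0, ∞, ∞]
q=1: [4, -6, 17]
q=2: [-13, -2, 21]
q=3: [-9, -19, 4]
Optimal cycle mean attained by: cycle 0->1->0, total (-6) + (-7), length 2.
Answer: λ = -13/2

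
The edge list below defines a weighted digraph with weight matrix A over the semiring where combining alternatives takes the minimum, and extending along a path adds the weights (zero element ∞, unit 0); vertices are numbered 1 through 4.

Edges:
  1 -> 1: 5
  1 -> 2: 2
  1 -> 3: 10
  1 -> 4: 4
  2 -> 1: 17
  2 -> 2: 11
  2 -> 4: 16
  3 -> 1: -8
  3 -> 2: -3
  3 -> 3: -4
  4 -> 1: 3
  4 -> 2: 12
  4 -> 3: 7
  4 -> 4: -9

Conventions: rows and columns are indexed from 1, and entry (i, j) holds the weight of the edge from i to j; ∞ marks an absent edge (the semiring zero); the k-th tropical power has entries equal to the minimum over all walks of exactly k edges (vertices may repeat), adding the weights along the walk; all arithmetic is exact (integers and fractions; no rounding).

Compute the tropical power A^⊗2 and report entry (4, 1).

A^⊗2:
  [2, 7, 6, -5]
  [19, 19, 23, 7]
  [-12, -7, -8, -4]
  [-6, 3, -2, -18]
Key observation: the optimum is the walk 4->4->1, with weight (-9) + 3 = -6.
Optimal value attained by: walk 4->4->1.
Answer: (A^⊗2)[4][1] = -6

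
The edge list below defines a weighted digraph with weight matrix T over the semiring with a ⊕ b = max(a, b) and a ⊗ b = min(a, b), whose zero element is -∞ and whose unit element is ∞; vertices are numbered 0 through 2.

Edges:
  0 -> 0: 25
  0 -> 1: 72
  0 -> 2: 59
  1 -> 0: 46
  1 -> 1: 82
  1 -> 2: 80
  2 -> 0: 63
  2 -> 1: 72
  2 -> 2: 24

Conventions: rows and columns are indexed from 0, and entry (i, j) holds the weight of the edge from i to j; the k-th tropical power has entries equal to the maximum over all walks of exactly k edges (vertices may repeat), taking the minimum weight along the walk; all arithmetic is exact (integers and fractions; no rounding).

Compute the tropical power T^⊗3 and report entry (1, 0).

T^⊗2:
  [59, 72, 72]
  [63, 82, 80]
  [46, 72, 72]
T^⊗3:
  [63, 72, 72]
  [63, 82, 80]
  [63, 72, 72]
Key observation: the optimum is the walk 1->1->2->0, with weight 82 min 80 min 63 = 63.
Optimal value attained by: walk 1->1->2->0.
Answer: (T^⊗3)[1][0] = 63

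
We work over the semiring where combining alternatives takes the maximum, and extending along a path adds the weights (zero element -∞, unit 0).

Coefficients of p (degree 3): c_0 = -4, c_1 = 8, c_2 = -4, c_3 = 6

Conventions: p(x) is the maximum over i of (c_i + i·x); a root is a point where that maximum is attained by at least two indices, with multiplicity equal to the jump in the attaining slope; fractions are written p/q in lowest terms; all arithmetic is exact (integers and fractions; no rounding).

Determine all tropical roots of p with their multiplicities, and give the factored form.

hull edge (i=0, c=-4) to (i=1, c=8): slope 12, span 1
hull edge (i=1, c=8) to (i=3, c=6): slope -1, span 2
Factored form: p(x) = 6 ⊗ (x ⊕ (-12)) ⊗ (x ⊕ 1) ⊗ (x ⊕ 1)
Answer: roots = -12 (mult 1), 1 (mult 2)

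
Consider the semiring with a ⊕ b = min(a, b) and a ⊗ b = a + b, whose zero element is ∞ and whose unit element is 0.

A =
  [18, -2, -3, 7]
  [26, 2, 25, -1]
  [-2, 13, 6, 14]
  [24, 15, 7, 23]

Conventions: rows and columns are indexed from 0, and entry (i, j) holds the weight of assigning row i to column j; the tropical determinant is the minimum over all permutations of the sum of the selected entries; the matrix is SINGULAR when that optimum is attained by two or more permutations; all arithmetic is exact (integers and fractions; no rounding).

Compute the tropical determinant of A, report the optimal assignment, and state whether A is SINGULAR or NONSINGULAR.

σ = (0, 1, 2, 3): 18 + 2 + 6 + 23 = 49
σ = (0, 1, 3, 2): 18 + 2 + 14 + 7 = 41
σ = (0, 2, 1, 3): 18 + 25 + 13 + 23 = 79
σ = (0, 2, 3, 1): 18 + 25 + 14 + 15 = 72
σ = (0, 3, 1, 2): 18 + (-1) + 13 + 7 = 37
σ = (0, 3, 2, 1): 18 + (-1) + 6 + 15 = 38
σ = (1, 0, 2, 3): (-2) + 26 + 6 + 23 = 53
σ = (1, 0, 3, 2): (-2) + 26 + 14 + 7 = 45
σ = (1, 2, 0, 3): (-2) + 25 + (-2) + 23 = 44
σ = (1, 2, 3, 0): (-2) + 25 + 14 + 24 = 61
σ = (1, 3, 0, 2): (-2) + (-1) + (-2) + 7 = 2
σ = (1, 3, 2, 0): (-2) + (-1) + 6 + 24 = 27
σ = (2, 0, 1, 3): (-3) + 26 + 13 + 23 = 59
σ = (2, 0, 3, 1): (-3) + 26 + 14 + 15 = 52
σ = (2, 1, 0, 3): (-3) + 2 + (-2) + 23 = 20
σ = (2, 1, 3, 0): (-3) + 2 + 14 + 24 = 37
σ = (2, 3, 0, 1): (-3) + (-1) + (-2) + 15 = 9
σ = (2, 3, 1, 0): (-3) + (-1) + 13 + 24 = 33
σ = (3, 0, 1, 2): 7 + 26 + 13 + 7 = 53
σ = (3, 0, 2, 1): 7 + 26 + 6 + 15 = 54
σ = (3, 1, 0, 2): 7 + 2 + (-2) + 7 = 14
σ = (3, 1, 2, 0): 7 + 2 + 6 + 24 = 39
σ = (3, 2, 0, 1): 7 + 25 + (-2) + 15 = 45
σ = (3, 2, 1, 0): 7 + 25 + 13 + 24 = 69
Optimal value attained by: σ = (1, 3, 0, 2).
Answer: det⊕(A) = 2; verdict: NONSINGULAR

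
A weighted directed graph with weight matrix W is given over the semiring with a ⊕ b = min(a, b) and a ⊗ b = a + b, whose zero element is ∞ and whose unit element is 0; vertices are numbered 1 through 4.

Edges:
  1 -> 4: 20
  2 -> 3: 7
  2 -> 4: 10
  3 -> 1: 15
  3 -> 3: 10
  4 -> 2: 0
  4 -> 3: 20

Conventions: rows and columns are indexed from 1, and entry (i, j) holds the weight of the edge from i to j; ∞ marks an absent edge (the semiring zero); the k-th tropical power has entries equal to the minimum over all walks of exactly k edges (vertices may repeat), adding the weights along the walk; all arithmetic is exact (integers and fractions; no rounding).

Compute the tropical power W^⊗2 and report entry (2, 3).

W^⊗2:
  [∞, 20, 40, ∞]
  [22, 10, 17, ∞]
  [25, ∞, 20, 35]
  [35, ∞, 7, 10]
Key observation: the optimum is the walk 2->3->3, with weight 7 + 10 = 17.
Optimal value attained by: walk 2->3->3.
Answer: (W^⊗2)[2][3] = 17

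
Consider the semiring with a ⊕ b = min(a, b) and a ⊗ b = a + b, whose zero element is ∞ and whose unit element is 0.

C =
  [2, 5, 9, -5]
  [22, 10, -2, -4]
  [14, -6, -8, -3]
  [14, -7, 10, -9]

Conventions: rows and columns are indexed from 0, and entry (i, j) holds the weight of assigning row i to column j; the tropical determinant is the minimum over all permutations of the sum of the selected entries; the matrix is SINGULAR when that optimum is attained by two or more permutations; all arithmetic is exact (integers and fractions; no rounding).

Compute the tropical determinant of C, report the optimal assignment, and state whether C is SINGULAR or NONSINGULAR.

σ = (0, 1, 2, 3): 2 + 10 + (-8) + (-9) = -5
σ = (0, 1, 3, 2): 2 + 10 + (-3) + 10 = 19
σ = (0, 2, 1, 3): 2 + (-2) + (-6) + (-9) = -15
σ = (0, 2, 3, 1): 2 + (-2) + (-3) + (-7) = -10
σ = (0, 3, 1, 2): 2 + (-4) + (-6) + 10 = 2
σ = (0, 3, 2, 1): 2 + (-4) + (-8) + (-7) = -17
σ = (1, 0, 2, 3): 5 + 22 + (-8) + (-9) = 10
σ = (1, 0, 3, 2): 5 + 22 + (-3) + 10 = 34
σ = (1, 2, 0, 3): 5 + (-2) + 14 + (-9) = 8
σ = (1, 2, 3, 0): 5 + (-2) + (-3) + 14 = 14
σ = (1, 3, 0, 2): 5 + (-4) + 14 + 10 = 25
σ = (1, 3, 2, 0): 5 + (-4) + (-8) + 14 = 7
σ = (2, 0, 1, 3): 9 + 22 + (-6) + (-9) = 16
σ = (2, 0, 3, 1): 9 + 22 + (-3) + (-7) = 21
σ = (2, 1, 0, 3): 9 + 10 + 14 + (-9) = 24
σ = (2, 1, 3, 0): 9 + 10 + (-3) + 14 = 30
σ = (2, 3, 0, 1): 9 + (-4) + 14 + (-7) = 12
σ = (2, 3, 1, 0): 9 + (-4) + (-6) + 14 = 13
σ = (3, 0, 1, 2): (-5) + 22 + (-6) + 10 = 21
σ = (3, 0, 2, 1): (-5) + 22 + (-8) + (-7) = 2
σ = (3, 1, 0, 2): (-5) + 10 + 14 + 10 = 29
σ = (3, 1, 2, 0): (-5) + 10 + (-8) + 14 = 11
σ = (3, 2, 0, 1): (-5) + (-2) + 14 + (-7) = 0
σ = (3, 2, 1, 0): (-5) + (-2) + (-6) + 14 = 1
Optimal value attained by: σ = (0, 3, 2, 1).
Answer: det⊕(C) = -17; verdict: NONSINGULAR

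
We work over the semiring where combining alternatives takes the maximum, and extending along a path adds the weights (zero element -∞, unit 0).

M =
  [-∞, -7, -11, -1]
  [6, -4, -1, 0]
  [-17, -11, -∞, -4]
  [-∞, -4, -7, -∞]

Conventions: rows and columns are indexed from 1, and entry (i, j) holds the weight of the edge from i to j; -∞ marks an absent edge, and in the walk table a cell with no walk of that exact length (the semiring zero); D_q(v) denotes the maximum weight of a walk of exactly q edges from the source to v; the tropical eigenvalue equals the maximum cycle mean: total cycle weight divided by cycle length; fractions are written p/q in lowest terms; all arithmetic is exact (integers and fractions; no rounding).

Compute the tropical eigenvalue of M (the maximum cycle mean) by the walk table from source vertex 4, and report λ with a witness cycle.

q=0: [-∞, -∞, -∞, 0]
q=1: [-∞, -4, -7, -∞]
q=2: [2, -8, -5, -4]
q=3: [-2, -5, -9, 1]
q=4: [1, -3, -6, -3]
Optimal cycle mean attained by: cycle 1->4->2->1, total (-1) + (-4) + 6, length 3.
Answer: λ = 1/3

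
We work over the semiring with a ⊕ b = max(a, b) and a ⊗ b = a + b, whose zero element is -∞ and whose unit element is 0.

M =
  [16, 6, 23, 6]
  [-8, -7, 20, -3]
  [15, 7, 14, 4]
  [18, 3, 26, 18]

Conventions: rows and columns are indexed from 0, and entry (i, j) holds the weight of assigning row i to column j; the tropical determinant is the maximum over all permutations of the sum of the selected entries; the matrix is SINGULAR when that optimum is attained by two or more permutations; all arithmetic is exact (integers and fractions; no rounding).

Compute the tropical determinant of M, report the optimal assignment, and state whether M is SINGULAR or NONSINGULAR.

σ = (0, 1, 2, 3): 16 + (-7) + 14 + 18 = 41
σ = (0, 1, 3, 2): 16 + (-7) + 4 + 26 = 39
σ = (0, 2, 1, 3): 16 + 20 + 7 + 18 = 61
σ = (0, 2, 3, 1): 16 + 20 + 4 + 3 = 43
σ = (0, 3, 1, 2): 16 + (-3) + 7 + 26 = 46
σ = (0, 3, 2, 1): 16 + (-3) + 14 + 3 = 30
σ = (1, 0, 2, 3): 6 + (-8) + 14 + 18 = 30
σ = (1, 0, 3, 2): 6 + (-8) + 4 + 26 = 28
σ = (1, 2, 0, 3): 6 + 20 + 15 + 18 = 59
σ = (1, 2, 3, 0): 6 + 20 + 4 + 18 = 48
σ = (1, 3, 0, 2): 6 + (-3) + 15 + 26 = 44
σ = (1, 3, 2, 0): 6 + (-3) + 14 + 18 = 35
σ = (2, 0, 1, 3): 23 + (-8) + 7 + 18 = 40
σ = (2, 0, 3, 1): 23 + (-8) + 4 + 3 = 22
σ = (2, 1, 0, 3): 23 + (-7) + 15 + 18 = 49
σ = (2, 1, 3, 0): 23 + (-7) + 4 + 18 = 38
σ = (2, 3, 0, 1): 23 + (-3) + 15 + 3 = 38
σ = (2, 3, 1, 0): 23 + (-3) + 7 + 18 = 45
σ = (3, 0, 1, 2): 6 + (-8) + 7 + 26 = 31
σ = (3, 0, 2, 1): 6 + (-8) + 14 + 3 = 15
σ = (3, 1, 0, 2): 6 + (-7) + 15 + 26 = 40
σ = (3, 1, 2, 0): 6 + (-7) + 14 + 18 = 31
σ = (3, 2, 0, 1): 6 + 20 + 15 + 3 = 44
σ = (3, 2, 1, 0): 6 + 20 + 7 + 18 = 51
Optimal value attained by: σ = (0, 2, 1, 3).
Answer: det⊕(M) = 61; verdict: NONSINGULAR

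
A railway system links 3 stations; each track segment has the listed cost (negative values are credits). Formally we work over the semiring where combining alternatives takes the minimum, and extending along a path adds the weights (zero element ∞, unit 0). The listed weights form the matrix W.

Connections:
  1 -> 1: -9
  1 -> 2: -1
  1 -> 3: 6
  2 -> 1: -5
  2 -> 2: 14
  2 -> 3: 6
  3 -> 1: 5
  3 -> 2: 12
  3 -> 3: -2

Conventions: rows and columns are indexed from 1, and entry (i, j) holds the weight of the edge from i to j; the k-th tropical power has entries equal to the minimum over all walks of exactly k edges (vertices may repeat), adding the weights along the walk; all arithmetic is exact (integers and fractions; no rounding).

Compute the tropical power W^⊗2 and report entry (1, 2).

W^⊗2:
  [-18, -10, -3]
  [-14, -6, 1]
  [-4, 4, -4]
Key observation: the optimum is the walk 1->1->2, with weight (-9) + (-1) = -10.
Optimal value attained by: walk 1->1->2.
Answer: (W^⊗2)[1][2] = -10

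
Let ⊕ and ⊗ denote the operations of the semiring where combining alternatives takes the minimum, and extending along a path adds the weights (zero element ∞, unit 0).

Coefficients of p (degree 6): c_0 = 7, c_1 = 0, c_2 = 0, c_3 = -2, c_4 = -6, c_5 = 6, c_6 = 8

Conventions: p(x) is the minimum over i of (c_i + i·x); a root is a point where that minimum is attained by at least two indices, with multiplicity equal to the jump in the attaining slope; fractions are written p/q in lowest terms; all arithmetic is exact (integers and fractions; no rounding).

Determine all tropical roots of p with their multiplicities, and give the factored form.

hull edge (i=0, c=7) to (i=1, c=0): slope -7, span 1
hull edge (i=1, c=0) to (i=4, c=-6): slope -2, span 3
hull edge (i=4, c=-6) to (i=6, c=8): slope 7, span 2
Factored form: p(x) = 8 ⊗ (x ⊕ (-7)) ⊗ (x ⊕ (-7)) ⊗ (x ⊕ 2) ⊗ (x ⊕ 2) ⊗ (x ⊕ 2) ⊗ (x ⊕ 7)
Answer: roots = -7 (mult 2), 2 (mult 3), 7 (mult 1)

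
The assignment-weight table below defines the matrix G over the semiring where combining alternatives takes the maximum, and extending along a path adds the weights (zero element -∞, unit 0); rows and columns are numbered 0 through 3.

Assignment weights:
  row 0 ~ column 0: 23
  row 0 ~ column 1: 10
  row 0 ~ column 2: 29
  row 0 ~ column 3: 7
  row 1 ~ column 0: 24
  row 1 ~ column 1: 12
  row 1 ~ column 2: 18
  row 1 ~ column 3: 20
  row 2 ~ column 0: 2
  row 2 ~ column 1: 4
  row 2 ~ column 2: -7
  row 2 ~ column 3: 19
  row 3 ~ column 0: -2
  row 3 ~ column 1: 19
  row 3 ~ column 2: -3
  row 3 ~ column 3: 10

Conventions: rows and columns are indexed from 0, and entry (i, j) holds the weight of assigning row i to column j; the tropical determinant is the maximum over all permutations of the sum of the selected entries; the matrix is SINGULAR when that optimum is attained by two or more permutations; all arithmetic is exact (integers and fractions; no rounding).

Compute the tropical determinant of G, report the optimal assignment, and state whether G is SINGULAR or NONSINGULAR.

σ = (0, 1, 2, 3): 23 + 12 + (-7) + 10 = 38
σ = (0, 1, 3, 2): 23 + 12 + 19 + (-3) = 51
σ = (0, 2, 1, 3): 23 + 18 + 4 + 10 = 55
σ = (0, 2, 3, 1): 23 + 18 + 19 + 19 = 79
σ = (0, 3, 1, 2): 23 + 20 + 4 + (-3) = 44
σ = (0, 3, 2, 1): 23 + 20 + (-7) + 19 = 55
σ = (1, 0, 2, 3): 10 + 24 + (-7) + 10 = 37
σ = (1, 0, 3, 2): 10 + 24 + 19 + (-3) = 50
σ = (1, 2, 0, 3): 10 + 18 + 2 + 10 = 40
σ = (1, 2, 3, 0): 10 + 18 + 19 + (-2) = 45
σ = (1, 3, 0, 2): 10 + 20 + 2 + (-3) = 29
σ = (1, 3, 2, 0): 10 + 20 + (-7) + (-2) = 21
σ = (2, 0, 1, 3): 29 + 24 + 4 + 10 = 67
σ = (2, 0, 3, 1): 29 + 24 + 19 + 19 = 91
σ = (2, 1, 0, 3): 29 + 12 + 2 + 10 = 53
σ = (2, 1, 3, 0): 29 + 12 + 19 + (-2) = 58
σ = (2, 3, 0, 1): 29 + 20 + 2 + 19 = 70
σ = (2, 3, 1, 0): 29 + 20 + 4 + (-2) = 51
σ = (3, 0, 1, 2): 7 + 24 + 4 + (-3) = 32
σ = (3, 0, 2, 1): 7 + 24 + (-7) + 19 = 43
σ = (3, 1, 0, 2): 7 + 12 + 2 + (-3) = 18
σ = (3, 1, 2, 0): 7 + 12 + (-7) + (-2) = 10
σ = (3, 2, 0, 1): 7 + 18 + 2 + 19 = 46
σ = (3, 2, 1, 0): 7 + 18 + 4 + (-2) = 27
Optimal value attained by: σ = (2, 0, 3, 1).
Answer: det⊕(G) = 91; verdict: NONSINGULAR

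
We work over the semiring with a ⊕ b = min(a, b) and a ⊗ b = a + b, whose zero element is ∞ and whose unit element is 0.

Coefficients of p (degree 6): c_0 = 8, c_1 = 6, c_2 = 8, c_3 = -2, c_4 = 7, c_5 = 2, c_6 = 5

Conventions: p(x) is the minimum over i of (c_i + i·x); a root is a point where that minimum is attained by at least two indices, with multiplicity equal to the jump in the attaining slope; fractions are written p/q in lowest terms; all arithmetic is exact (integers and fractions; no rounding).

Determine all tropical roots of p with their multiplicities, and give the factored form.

hull edge (i=0, c=8) to (i=3, c=-2): slope -10/3, span 3
hull edge (i=3, c=-2) to (i=5, c=2): slope 2, span 2
hull edge (i=5, c=2) to (i=6, c=5): slope 3, span 1
Factored form: p(x) = 5 ⊗ (x ⊕ (-3)) ⊗ (x ⊕ (-2)) ⊗ (x ⊕ (-2)) ⊗ (x ⊕ 10/3) ⊗ (x ⊕ 10/3) ⊗ (x ⊕ 10/3)
Answer: roots = -3 (mult 1), -2 (mult 2), 10/3 (mult 3)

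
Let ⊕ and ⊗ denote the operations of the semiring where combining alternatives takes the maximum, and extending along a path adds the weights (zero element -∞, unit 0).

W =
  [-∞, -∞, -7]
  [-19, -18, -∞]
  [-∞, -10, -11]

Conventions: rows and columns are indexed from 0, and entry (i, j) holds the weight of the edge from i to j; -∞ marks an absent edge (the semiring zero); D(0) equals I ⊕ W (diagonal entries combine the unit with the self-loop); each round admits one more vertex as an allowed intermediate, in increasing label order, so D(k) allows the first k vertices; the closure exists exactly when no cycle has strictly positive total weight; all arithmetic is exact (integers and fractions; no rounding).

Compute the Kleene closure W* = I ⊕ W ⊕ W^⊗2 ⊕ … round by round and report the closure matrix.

D(0):
  [0, -∞, -7]
  [-19, 0, -∞]
  [-∞, -10, 0]
D(1):
  [0, -∞, -7]
  [-19, 0, -26]
  [-∞, -10, 0]
D(2):
  [0, -∞, -7]
  [-19, 0, -26]
  [-29, -10, 0]
D(3):
  [0, -17, -7]
  [-19, 0, -26]
  [-29, -10, 0]
Answer: W* = [[0, -17, -7], [-19, 0, -26], [-29, -10, 0]]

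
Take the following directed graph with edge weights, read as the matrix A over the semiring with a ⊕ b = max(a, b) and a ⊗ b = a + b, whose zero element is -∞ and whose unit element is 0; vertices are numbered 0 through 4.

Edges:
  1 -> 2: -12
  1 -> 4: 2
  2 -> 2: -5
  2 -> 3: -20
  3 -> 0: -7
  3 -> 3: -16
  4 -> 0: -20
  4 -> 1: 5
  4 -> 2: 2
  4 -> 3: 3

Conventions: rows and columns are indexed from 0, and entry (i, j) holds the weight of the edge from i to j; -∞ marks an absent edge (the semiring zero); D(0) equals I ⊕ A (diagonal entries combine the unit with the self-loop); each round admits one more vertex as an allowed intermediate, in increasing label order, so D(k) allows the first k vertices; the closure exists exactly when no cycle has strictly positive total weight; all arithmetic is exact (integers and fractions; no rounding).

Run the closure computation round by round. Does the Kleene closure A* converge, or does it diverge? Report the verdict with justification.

D(0):
  [0, -∞, -∞, -∞, -∞]
  [-∞, 0, -12, -∞, 2]
  [-∞, -∞, 0, -20, -∞]
  [-7, -∞, -∞, 0, -∞]
  [-20, 5, 2, 3, 0]
D(1):
  [0, -∞, -∞, -∞, -∞]
  [-∞, 0, -12, -∞, 2]
  [-∞, -∞, 0, -20, -∞]
  [-7, -∞, -∞, 0, -∞]
  [-20, 5, 2, 3, 0]
Detection: at round 2, diagonal entry (4, 4) turns strictly positive.
Key observation: the cycle 4->1->4 has total weight 5 + 2, which is strictly positive.
Answer: DIVERGES — positive cycle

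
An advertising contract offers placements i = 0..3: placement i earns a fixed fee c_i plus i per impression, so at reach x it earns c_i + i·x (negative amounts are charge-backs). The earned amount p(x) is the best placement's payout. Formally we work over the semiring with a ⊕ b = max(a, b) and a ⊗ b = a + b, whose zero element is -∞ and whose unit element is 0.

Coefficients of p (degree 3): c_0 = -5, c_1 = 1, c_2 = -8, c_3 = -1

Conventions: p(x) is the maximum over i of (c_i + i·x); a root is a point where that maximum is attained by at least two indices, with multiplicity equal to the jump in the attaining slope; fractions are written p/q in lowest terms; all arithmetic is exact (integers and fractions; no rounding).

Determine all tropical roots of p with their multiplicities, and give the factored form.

hull edge (i=0, c=-5) to (i=1, c=1): slope 6, span 1
hull edge (i=1, c=1) to (i=3, c=-1): slope -1, span 2
Factored form: p(x) = -1 ⊗ (x ⊕ (-6)) ⊗ (x ⊕ 1) ⊗ (x ⊕ 1)
Answer: roots = -6 (mult 1), 1 (mult 2)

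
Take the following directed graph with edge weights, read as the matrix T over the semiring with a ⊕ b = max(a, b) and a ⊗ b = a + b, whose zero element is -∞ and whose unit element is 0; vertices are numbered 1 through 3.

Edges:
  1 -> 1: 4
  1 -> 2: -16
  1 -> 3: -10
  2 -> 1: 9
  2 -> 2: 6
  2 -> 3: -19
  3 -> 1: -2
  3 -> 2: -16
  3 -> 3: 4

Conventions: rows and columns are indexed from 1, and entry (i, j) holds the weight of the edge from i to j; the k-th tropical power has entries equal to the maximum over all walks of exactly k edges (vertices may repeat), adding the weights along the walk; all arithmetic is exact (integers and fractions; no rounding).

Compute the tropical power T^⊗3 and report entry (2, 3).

T^⊗2:
  [8, -10, -6]
  [15, 12, -1]
  [2, -10, 8]
T^⊗3:
  [12, -4, -2]
  [21, 18, 5]
  [6, -4, 12]
Key observation: the optimum is the walk 2->2->1->3, with weight 6 + 9 + (-10) = 5.
Optimal value attained by: walk 2->2->1->3.
Answer: (T^⊗3)[2][3] = 5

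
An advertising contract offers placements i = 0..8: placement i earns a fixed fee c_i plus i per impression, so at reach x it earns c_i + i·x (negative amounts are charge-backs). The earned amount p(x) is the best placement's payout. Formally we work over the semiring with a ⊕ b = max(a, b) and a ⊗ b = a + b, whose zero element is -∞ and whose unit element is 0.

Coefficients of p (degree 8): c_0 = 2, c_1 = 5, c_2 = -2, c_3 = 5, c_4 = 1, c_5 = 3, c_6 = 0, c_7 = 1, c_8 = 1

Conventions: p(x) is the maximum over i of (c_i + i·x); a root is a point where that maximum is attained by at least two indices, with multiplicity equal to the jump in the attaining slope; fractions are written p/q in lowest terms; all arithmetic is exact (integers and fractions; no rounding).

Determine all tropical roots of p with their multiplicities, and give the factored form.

hull edge (i=0, c=2) to (i=1, c=5): slope 3, span 1
hull edge (i=1, c=5) to (i=3, c=5): slope 0, span 2
hull edge (i=3, c=5) to (i=8, c=1): slope -4/5, span 5
Factored form: p(x) = 1 ⊗ (x ⊕ (-3)) ⊗ (x ⊕ 0) ⊗ (x ⊕ 0) ⊗ (x ⊕ 4/5) ⊗ (x ⊕ 4/5) ⊗ (x ⊕ 4/5) ⊗ (x ⊕ 4/5) ⊗ (x ⊕ 4/5)
Answer: roots = -3 (mult 1), 0 (mult 2), 4/5 (mult 5)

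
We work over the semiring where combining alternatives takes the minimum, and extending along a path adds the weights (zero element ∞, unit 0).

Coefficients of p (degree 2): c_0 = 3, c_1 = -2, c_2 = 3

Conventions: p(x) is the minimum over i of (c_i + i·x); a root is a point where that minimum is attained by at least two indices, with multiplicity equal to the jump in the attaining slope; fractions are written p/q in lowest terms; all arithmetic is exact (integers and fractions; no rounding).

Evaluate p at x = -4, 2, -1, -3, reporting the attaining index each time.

p(-4) = min(3+0·(-4)=3, -2+1·(-4)=-6, 3+2·(-4)=-5) = -6 (attained by i=1)
p(2) = min(3+0·2=3, -2+1·2=0, 3+2·2=7) = 0 (attained by i=1)
p(-1) = min(3+0·(-1)=3, -2+1·(-1)=-3, 3+2·(-1)=1) = -3 (attained by i=1)
p(-3) = min(3+0·(-3)=3, -2+1·(-3)=-5, 3+2·(-3)=-3) = -5 (attained by i=1)
Answer: p(-4) = -6; p(2) = 0; p(-1) = -3; p(-3) = -5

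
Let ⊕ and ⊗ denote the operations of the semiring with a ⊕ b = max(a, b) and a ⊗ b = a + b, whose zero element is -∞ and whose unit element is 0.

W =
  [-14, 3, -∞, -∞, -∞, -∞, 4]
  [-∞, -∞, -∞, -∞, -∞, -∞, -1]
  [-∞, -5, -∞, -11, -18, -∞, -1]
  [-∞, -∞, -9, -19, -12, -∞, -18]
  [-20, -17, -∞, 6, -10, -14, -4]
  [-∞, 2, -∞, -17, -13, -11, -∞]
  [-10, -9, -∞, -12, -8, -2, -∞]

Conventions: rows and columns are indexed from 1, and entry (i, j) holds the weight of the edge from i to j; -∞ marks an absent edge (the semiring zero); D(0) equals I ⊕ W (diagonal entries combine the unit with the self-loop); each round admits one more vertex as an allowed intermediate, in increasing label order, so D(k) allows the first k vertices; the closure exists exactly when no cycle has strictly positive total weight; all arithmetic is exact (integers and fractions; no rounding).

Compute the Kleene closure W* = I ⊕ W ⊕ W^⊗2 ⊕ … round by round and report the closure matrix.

D(0):
  [0, 3, -∞, -∞, -∞, -∞, 4]
  [-∞, 0, -∞, -∞, -∞, -∞, -1]
  [-∞, -5, 0, -11, -18, -∞, -1]
  [-∞, -∞, -9, 0, -12, -∞, -18]
  [-20, -17, -∞, 6, 0, -14, -4]
  [-∞, 2, -∞, -17, -13, 0, -∞]
  [-10, -9, -∞, -12, -8, -2, 0]
D(1):
  [0, 3, -∞, -∞, -∞, -∞, 4]
  [-∞, 0, -∞, -∞, -∞, -∞, -1]
  [-∞, -5, 0, -11, -18, -∞, -1]
  [-∞, -∞, -9, 0, -12, -∞, -18]
  [-20, -17, -∞, 6, 0, -14, -4]
  [-∞, 2, -∞, -17, -13, 0, -∞]
  [-10, -7, -∞, -12, -8, -2, 0]
D(2):
  [0, 3, -∞, -∞, -∞, -∞, 4]
  [-∞, 0, -∞, -∞, -∞, -∞, -1]
  [-∞, -5, 0, -11, -18, -∞, -1]
  [-∞, -∞, -9, 0, -12, -∞, -18]
  [-20, -17, -∞, 6, 0, -14, -4]
  [-∞, 2, -∞, -17, -13, 0, 1]
  [-10, -7, -∞, -12, -8, -2, 0]
D(3):
  [0, 3, -∞, -∞, -∞, -∞, 4]
  [-∞, 0, -∞, -∞, -∞, -∞, -1]
  [-∞, -5, 0, -11, -18, -∞, -1]
  [-∞, -14, -9, 0, -12, -∞, -10]
  [-20, -17, -∞, 6, 0, -14, -4]
  [-∞, 2, -∞, -17, -13, 0, 1]
  [-10, -7, -∞, -12, -8, -2, 0]
D(4):
  [0, 3, -∞, -∞, -∞, -∞, 4]
  [-∞, 0, -∞, -∞, -∞, -∞, -1]
  [-∞, -5, 0, -11, -18, -∞, -1]
  [-∞, -14, -9, 0, -12, -∞, -10]
  [-20, -8, -3, 6, 0, -14, -4]
  [-∞, 2, -26, -17, -13, 0, 1]
  [-10, -7, -21, -12, -8, -2, 0]
D(5):
  [0, 3, -∞, -∞, -∞, -∞, 4]
  [-∞, 0, -∞, -∞, -∞, -∞, -1]
  [-38, -5, 0, -11, -18, -32, -1]
  [-32, -14, -9, 0, -12, -26, -10]
  [-20, -8, -3, 6, 0, -14, -4]
  [-33, 2, -16, -7, -13, 0, 1]
  [-10, -7, -11, -2, -8, -2, 0]
D(6):
  [0, 3, -∞, -∞, -∞, -∞, 4]
  [-∞, 0, -∞, -∞, -∞, -∞, -1]
  [-38, -5, 0, -11, -18, -32, -1]
  [-32, -14, -9, 0, -12, -26, -10]
  [-20, -8, -3, 6, 0, -14, -4]
  [-33, 2, -16, -7, -13, 0, 1]
  [-10, 0, -11, -2, -8, -2, 0]
D(7):
  [0, 4, -7, 2, -4, 2, 4]
  [-11, 0, -12, -3, -9, -3, -1]
  [-11, -1, 0, -3, -9, -3, -1]
  [-20, -10, -9, 0, -12, -12, -10]
  [-14, -4, -3, 6, 0, -6, -4]
  [-9, 2, -10, -1, -7, 0, 1]
  [-10, 0, -11, -2, -8, -2, 0]
Answer: W* = [[0, 4, -7, 2, -4, 2, 4], [-11, 0, -12, -3, -9, -3, -1], [-11, -1, 0, -3, -9, -3, -1], [-20, -10, -9, 0, -12, -12, -10], [-14, -4, -3, 6, 0, -6, -4], [-9, 2, -10, -1, -7, 0, 1], [-10, 0, -11, -2, -8, -2, 0]]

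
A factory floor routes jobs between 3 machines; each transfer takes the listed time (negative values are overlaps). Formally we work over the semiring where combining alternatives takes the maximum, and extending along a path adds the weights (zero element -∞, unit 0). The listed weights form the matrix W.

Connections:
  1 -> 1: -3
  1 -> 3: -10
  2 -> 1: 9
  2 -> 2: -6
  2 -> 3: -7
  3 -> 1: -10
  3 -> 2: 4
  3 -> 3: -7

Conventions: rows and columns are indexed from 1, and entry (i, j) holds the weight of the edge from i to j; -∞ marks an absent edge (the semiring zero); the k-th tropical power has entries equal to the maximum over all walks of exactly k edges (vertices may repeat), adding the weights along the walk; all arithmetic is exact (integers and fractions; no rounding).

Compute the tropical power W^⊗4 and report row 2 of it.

W^⊗2:
  [-6, -6, -13]
  [6, -3, -1]
  [13, -2, -3]
W^⊗3:
  [3, -9, -13]
  [6, 3, -4]
  [10, 1, 3]
W^⊗4:
  [0, -9, -7]
  [12, 0, -4]
  [10, 7, 0]
Answer: row 2 of W^⊗4 = [12, 0, -4]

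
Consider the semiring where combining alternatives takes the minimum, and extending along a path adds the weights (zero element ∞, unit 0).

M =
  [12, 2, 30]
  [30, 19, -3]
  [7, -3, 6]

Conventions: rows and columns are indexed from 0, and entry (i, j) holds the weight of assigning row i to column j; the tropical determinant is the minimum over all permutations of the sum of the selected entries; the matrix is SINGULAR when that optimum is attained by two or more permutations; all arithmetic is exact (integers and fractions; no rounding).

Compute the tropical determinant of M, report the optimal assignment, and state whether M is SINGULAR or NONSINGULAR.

σ = (0, 1, 2): 12 + 19 + 6 = 37
σ = (0, 2, 1): 12 + (-3) + (-3) = 6
σ = (1, 0, 2): 2 + 30 + 6 = 38
σ = (1, 2, 0): 2 + (-3) + 7 = 6
σ = (2, 0, 1): 30 + 30 + (-3) = 57
σ = (2, 1, 0): 30 + 19 + 7 = 56
Optimal value attained by: σ = (0, 2, 1).
Answer: det⊕(M) = 6; verdict: SINGULAR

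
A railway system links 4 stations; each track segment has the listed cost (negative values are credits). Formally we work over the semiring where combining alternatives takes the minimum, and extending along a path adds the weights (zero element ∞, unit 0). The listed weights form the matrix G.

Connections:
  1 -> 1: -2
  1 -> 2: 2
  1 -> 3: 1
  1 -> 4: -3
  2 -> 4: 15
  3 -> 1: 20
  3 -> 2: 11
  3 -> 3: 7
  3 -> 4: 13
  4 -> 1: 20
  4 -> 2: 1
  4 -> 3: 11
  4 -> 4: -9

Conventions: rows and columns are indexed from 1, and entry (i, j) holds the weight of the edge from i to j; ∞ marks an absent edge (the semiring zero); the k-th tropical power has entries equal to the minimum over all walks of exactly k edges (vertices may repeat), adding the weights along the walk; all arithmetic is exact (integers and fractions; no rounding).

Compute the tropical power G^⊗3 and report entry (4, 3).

G^⊗2:
  [-4, -2, -1, -12]
  [35, 16, 26, 6]
  [18, 14, 14, 4]
  [11, -8, 2, -18]
G^⊗3:
  [-6, -11, -3, -21]
  [26, 7, 17, -3]
  [16, 5, 15, -5]
  [2, -17, -7, -27]
Key observation: the optimum is the walk 4->4->4->3, with weight (-9) + (-9) + 11 = -7.
Optimal value attained by: walk 4->4->4->3.
Answer: (G^⊗3)[4][3] = -7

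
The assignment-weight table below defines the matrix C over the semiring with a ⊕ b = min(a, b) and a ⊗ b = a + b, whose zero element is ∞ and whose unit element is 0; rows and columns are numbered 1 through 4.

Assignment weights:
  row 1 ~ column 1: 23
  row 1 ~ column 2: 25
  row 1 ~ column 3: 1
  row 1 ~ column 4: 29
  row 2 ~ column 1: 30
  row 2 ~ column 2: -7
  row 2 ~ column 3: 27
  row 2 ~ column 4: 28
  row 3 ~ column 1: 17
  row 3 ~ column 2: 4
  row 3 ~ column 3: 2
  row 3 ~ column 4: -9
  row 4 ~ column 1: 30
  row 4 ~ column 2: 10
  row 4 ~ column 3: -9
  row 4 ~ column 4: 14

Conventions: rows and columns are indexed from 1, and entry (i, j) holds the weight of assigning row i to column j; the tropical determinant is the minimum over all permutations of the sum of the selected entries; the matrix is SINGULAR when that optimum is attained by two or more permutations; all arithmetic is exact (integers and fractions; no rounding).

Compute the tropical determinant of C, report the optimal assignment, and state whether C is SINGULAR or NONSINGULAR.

σ = (1, 2, 3, 4): 23 + (-7) + 2 + 14 = 32
σ = (1, 2, 4, 3): 23 + (-7) + (-9) + (-9) = -2
σ = (1, 3, 2, 4): 23 + 27 + 4 + 14 = 68
σ = (1, 3, 4, 2): 23 + 27 + (-9) + 10 = 51
σ = (1, 4, 2, 3): 23 + 28 + 4 + (-9) = 46
σ = (1, 4, 3, 2): 23 + 28 + 2 + 10 = 63
σ = (2, 1, 3, 4): 25 + 30 + 2 + 14 = 71
σ = (2, 1, 4, 3): 25 + 30 + (-9) + (-9) = 37
σ = (2, 3, 1, 4): 25 + 27 + 17 + 14 = 83
σ = (2, 3, 4, 1): 25 + 27 + (-9) + 30 = 73
σ = (2, 4, 1, 3): 25 + 28 + 17 + (-9) = 61
σ = (2, 4, 3, 1): 25 + 28 + 2 + 30 = 85
σ = (3, 1, 2, 4): 1 + 30 + 4 + 14 = 49
σ = (3, 1, 4, 2): 1 + 30 + (-9) + 10 = 32
σ = (3, 2, 1, 4): 1 + (-7) + 17 + 14 = 25
σ = (3, 2, 4, 1): 1 + (-7) + (-9) + 30 = 15
σ = (3, 4, 1, 2): 1 + 28 + 17 + 10 = 56
σ = (3, 4, 2, 1): 1 + 28 + 4 + 30 = 63
σ = (4, 1, 2, 3): 29 + 30 + 4 + (-9) = 54
σ = (4, 1, 3, 2): 29 + 30 + 2 + 10 = 71
σ = (4, 2, 1, 3): 29 + (-7) + 17 + (-9) = 30
σ = (4, 2, 3, 1): 29 + (-7) + 2 + 30 = 54
σ = (4, 3, 1, 2): 29 + 27 + 17 + 10 = 83
σ = (4, 3, 2, 1): 29 + 27 + 4 + 30 = 90
Optimal value attained by: σ = (1, 2, 4, 3).
Answer: det⊕(C) = -2; verdict: NONSINGULAR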